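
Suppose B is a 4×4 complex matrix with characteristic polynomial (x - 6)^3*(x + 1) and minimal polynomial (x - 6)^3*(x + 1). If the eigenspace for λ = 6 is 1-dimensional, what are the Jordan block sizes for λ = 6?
Block sizes for λ = 6: [3]

Step 1 — from the characteristic polynomial, algebraic multiplicity of λ = 6 is 3. From dim ker(B − (6)·I) = 1, there are exactly 1 Jordan blocks for λ = 6.
Step 2 — from the minimal polynomial, the factor (x − 6)^3 tells us the largest block for λ = 6 has size 3.
Step 3 — with total size 3, 1 blocks, and largest block 3, the block sizes (in nonincreasing order) are [3].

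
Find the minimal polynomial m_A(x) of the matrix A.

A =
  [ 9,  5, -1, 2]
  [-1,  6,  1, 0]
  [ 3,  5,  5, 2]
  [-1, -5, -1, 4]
x^3 - 18*x^2 + 108*x - 216

The characteristic polynomial is χ_A(x) = (x - 6)^4, so the eigenvalues are known. The minimal polynomial is
  m_A(x) = Π_λ (x − λ)^{k_λ}
where k_λ is the size of the *largest* Jordan block for λ (equivalently, the smallest k with (A − λI)^k v = 0 for every generalised eigenvector v of λ).

  λ = 6: largest Jordan block has size 3, contributing (x − 6)^3

So m_A(x) = (x - 6)^3 = x^3 - 18*x^2 + 108*x - 216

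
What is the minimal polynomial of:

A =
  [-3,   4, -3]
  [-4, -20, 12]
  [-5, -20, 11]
x^2 + 8*x + 16

The characteristic polynomial is χ_A(x) = (x + 4)^3, so the eigenvalues are known. The minimal polynomial is
  m_A(x) = Π_λ (x − λ)^{k_λ}
where k_λ is the size of the *largest* Jordan block for λ (equivalently, the smallest k with (A − λI)^k v = 0 for every generalised eigenvector v of λ).

  λ = -4: largest Jordan block has size 2, contributing (x + 4)^2

So m_A(x) = (x + 4)^2 = x^2 + 8*x + 16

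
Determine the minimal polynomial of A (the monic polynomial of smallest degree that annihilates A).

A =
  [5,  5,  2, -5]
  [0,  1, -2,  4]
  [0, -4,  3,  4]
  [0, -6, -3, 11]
x^3 - 15*x^2 + 75*x - 125

The characteristic polynomial is χ_A(x) = (x - 5)^4, so the eigenvalues are known. The minimal polynomial is
  m_A(x) = Π_λ (x − λ)^{k_λ}
where k_λ is the size of the *largest* Jordan block for λ (equivalently, the smallest k with (A − λI)^k v = 0 for every generalised eigenvector v of λ).

  λ = 5: largest Jordan block has size 3, contributing (x − 5)^3

So m_A(x) = (x - 5)^3 = x^3 - 15*x^2 + 75*x - 125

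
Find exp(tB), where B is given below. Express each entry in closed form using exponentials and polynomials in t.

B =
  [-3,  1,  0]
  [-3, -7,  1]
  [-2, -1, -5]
e^{tB} =
  [t^2*exp(-5*t)/2 + 2*t*exp(-5*t) + exp(-5*t), t*exp(-5*t), t^2*exp(-5*t)/2]
  [-t^2*exp(-5*t) - 3*t*exp(-5*t), -2*t*exp(-5*t) + exp(-5*t), -t^2*exp(-5*t) + t*exp(-5*t)]
  [-t^2*exp(-5*t)/2 - 2*t*exp(-5*t), -t*exp(-5*t), -t^2*exp(-5*t)/2 + exp(-5*t)]

Strategy: write B = P · J · P⁻¹ where J is a Jordan canonical form, so e^{tB} = P · e^{tJ} · P⁻¹, and e^{tJ} can be computed block-by-block.

B has Jordan form
J =
  [-5,  1,  0]
  [ 0, -5,  1]
  [ 0,  0, -5]
(up to reordering of blocks).

Per-block formulas:
  For a 3×3 Jordan block J_3(-5): exp(t · J_3(-5)) = e^(-5t)·(I + t·N + (t^2/2)·N^2), where N is the 3×3 nilpotent shift.

After assembling e^{tJ} and conjugating by P, we get:

e^{tB} =
  [t^2*exp(-5*t)/2 + 2*t*exp(-5*t) + exp(-5*t), t*exp(-5*t), t^2*exp(-5*t)/2]
  [-t^2*exp(-5*t) - 3*t*exp(-5*t), -2*t*exp(-5*t) + exp(-5*t), -t^2*exp(-5*t) + t*exp(-5*t)]
  [-t^2*exp(-5*t)/2 - 2*t*exp(-5*t), -t*exp(-5*t), -t^2*exp(-5*t)/2 + exp(-5*t)]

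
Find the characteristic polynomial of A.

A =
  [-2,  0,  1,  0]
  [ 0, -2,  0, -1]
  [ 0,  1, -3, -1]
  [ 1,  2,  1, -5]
x^4 + 12*x^3 + 54*x^2 + 108*x + 81

Expanding det(x·I − A) (e.g. by cofactor expansion or by noting that A is similar to its Jordan form J, which has the same characteristic polynomial as A) gives
  χ_A(x) = x^4 + 12*x^3 + 54*x^2 + 108*x + 81
which factors as (x + 3)^4. The eigenvalues (with algebraic multiplicities) are λ = -3 with multiplicity 4.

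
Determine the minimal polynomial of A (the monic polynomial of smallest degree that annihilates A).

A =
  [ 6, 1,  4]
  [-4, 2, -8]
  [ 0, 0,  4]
x^2 - 8*x + 16

The characteristic polynomial is χ_A(x) = (x - 4)^3, so the eigenvalues are known. The minimal polynomial is
  m_A(x) = Π_λ (x − λ)^{k_λ}
where k_λ is the size of the *largest* Jordan block for λ (equivalently, the smallest k with (A − λI)^k v = 0 for every generalised eigenvector v of λ).

  λ = 4: largest Jordan block has size 2, contributing (x − 4)^2

So m_A(x) = (x - 4)^2 = x^2 - 8*x + 16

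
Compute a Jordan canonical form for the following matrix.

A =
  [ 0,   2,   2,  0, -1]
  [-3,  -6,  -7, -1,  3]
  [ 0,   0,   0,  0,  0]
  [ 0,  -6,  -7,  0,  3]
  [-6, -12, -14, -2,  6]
J_3(0) ⊕ J_2(0)

The characteristic polynomial is
  det(x·I − A) = x^5

Eigenvalues and multiplicities (the geometric multiplicity of λ is n − rank(A − λI), which equals the number of Jordan blocks for λ):
  λ = 0: algebraic multiplicity = 5, geometric multiplicity = 2

Determining the block sizes for each eigenvalue:
  λ = 0: with am = 5 and gm = 2, the partition is not yet determined (e.g. several partitions of 5 into 2 parts exist). Let N = A − (0)·I. Computing rank(N^1) = 3, rank(N^2) = 1, rank(N^3) = 0; the number of blocks of size ≥ j is rank(N^{j−1}) − rank(N^j), giving [2, 2, 1]. So we have 1 block(s) of size 3, 1 block(s) of size 2 → block sizes [3, 2]

Assembling the blocks gives a Jordan form
J =
  [0, 1, 0, 0, 0]
  [0, 0, 1, 0, 0]
  [0, 0, 0, 0, 0]
  [0, 0, 0, 0, 1]
  [0, 0, 0, 0, 0]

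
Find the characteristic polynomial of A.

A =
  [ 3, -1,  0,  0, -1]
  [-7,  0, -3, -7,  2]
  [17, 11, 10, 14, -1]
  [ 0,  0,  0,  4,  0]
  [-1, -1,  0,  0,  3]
x^5 - 20*x^4 + 160*x^3 - 640*x^2 + 1280*x - 1024

Expanding det(x·I − A) (e.g. by cofactor expansion or by noting that A is similar to its Jordan form J, which has the same characteristic polynomial as A) gives
  χ_A(x) = x^5 - 20*x^4 + 160*x^3 - 640*x^2 + 1280*x - 1024
which factors as (x - 4)^5. The eigenvalues (with algebraic multiplicities) are λ = 4 with multiplicity 5.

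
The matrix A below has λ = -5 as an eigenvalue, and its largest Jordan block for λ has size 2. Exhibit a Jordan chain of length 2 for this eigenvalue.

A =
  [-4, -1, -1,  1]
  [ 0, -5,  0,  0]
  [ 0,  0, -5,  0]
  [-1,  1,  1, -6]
A Jordan chain for λ = -5 of length 2:
v_1 = (1, 0, 0, -1)ᵀ
v_2 = (1, 0, 0, 0)ᵀ

Let N = A − (-5)·I. We want v_2 with N^2 v_2 = 0 but N^1 v_2 ≠ 0; then v_{j-1} := N · v_j for j = 2, …, 2.

Pick v_2 = (1, 0, 0, 0)ᵀ.
Then v_1 = N · v_2 = (1, 0, 0, -1)ᵀ.

Sanity check: (A − (-5)·I) v_1 = (0, 0, 0, 0)ᵀ = 0. ✓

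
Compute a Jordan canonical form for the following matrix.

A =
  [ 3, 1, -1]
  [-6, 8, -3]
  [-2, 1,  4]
J_2(5) ⊕ J_1(5)

The characteristic polynomial is
  det(x·I − A) = x^3 - 15*x^2 + 75*x - 125 = (x - 5)^3

Eigenvalues and multiplicities (the geometric multiplicity of λ is n − rank(A − λI), which equals the number of Jordan blocks for λ):
  λ = 5: algebraic multiplicity = 3, geometric multiplicity = 2

Determining the block sizes for each eigenvalue:
  λ = 5: 2 blocks summing to 3 forces exactly one block of size 2 and the rest size 1 → block sizes [2, 1]

Assembling the blocks gives a Jordan form
J =
  [5, 1, 0]
  [0, 5, 0]
  [0, 0, 5]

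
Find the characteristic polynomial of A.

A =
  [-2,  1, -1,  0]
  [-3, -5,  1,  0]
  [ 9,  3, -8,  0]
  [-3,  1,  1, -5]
x^4 + 20*x^3 + 150*x^2 + 500*x + 625

Expanding det(x·I − A) (e.g. by cofactor expansion or by noting that A is similar to its Jordan form J, which has the same characteristic polynomial as A) gives
  χ_A(x) = x^4 + 20*x^3 + 150*x^2 + 500*x + 625
which factors as (x + 5)^4. The eigenvalues (with algebraic multiplicities) are λ = -5 with multiplicity 4.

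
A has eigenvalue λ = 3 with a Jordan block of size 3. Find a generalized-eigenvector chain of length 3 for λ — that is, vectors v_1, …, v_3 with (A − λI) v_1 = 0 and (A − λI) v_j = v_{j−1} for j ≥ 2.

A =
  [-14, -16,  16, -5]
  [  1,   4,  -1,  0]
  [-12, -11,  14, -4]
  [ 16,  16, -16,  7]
A Jordan chain for λ = 3 of length 3:
v_1 = (0, -4, -4, 0)ᵀ
v_2 = (-16, 1, -11, 16)ᵀ
v_3 = (0, 1, 0, 0)ᵀ

Let N = A − (3)·I. We want v_3 with N^3 v_3 = 0 but N^2 v_3 ≠ 0; then v_{j-1} := N · v_j for j = 3, …, 2.

Pick v_3 = (0, 1, 0, 0)ᵀ.
Then v_2 = N · v_3 = (-16, 1, -11, 16)ᵀ.
Then v_1 = N · v_2 = (0, -4, -4, 0)ᵀ.

Sanity check: (A − (3)·I) v_1 = (0, 0, 0, 0)ᵀ = 0. ✓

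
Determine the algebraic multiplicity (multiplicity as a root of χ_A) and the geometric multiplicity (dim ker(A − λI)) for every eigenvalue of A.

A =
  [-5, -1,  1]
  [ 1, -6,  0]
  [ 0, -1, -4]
λ = -5: alg = 3, geom = 1

Step 1 — factor the characteristic polynomial to read off the algebraic multiplicities:
  χ_A(x) = (x + 5)^3

Step 2 — compute geometric multiplicities via the rank-nullity identity g(λ) = n − rank(A − λI):
  rank(A − (-5)·I) = 2, so dim ker(A − (-5)·I) = n − 2 = 1

Summary:
  λ = -5: algebraic multiplicity = 3, geometric multiplicity = 1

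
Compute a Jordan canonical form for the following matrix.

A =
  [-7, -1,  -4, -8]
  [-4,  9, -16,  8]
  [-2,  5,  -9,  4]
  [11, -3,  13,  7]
J_2(-1) ⊕ J_2(1)

The characteristic polynomial is
  det(x·I − A) = x^4 - 2*x^2 + 1 = (x - 1)^2*(x + 1)^2

Eigenvalues and multiplicities (the geometric multiplicity of λ is n − rank(A − λI), which equals the number of Jordan blocks for λ):
  λ = -1: algebraic multiplicity = 2, geometric multiplicity = 1
  λ = 1: algebraic multiplicity = 2, geometric multiplicity = 1

Determining the block sizes for each eigenvalue:
  λ = -1: one block (gm = 1), so the single block has size am = 2 → block sizes [2]
  λ = 1: one block (gm = 1), so the single block has size am = 2 → block sizes [2]

Assembling the blocks gives a Jordan form
J =
  [-1,  1, 0, 0]
  [ 0, -1, 0, 0]
  [ 0,  0, 1, 1]
  [ 0,  0, 0, 1]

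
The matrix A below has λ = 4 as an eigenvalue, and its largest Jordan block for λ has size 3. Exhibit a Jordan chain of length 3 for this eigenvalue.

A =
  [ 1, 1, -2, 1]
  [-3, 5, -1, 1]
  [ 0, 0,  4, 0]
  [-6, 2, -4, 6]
A Jordan chain for λ = 4 of length 3:
v_1 = (1, 1, 0, 2)ᵀ
v_2 = (-2, -1, 0, -4)ᵀ
v_3 = (0, 0, 1, 0)ᵀ

Let N = A − (4)·I. We want v_3 with N^3 v_3 = 0 but N^2 v_3 ≠ 0; then v_{j-1} := N · v_j for j = 3, …, 2.

Pick v_3 = (0, 0, 1, 0)ᵀ.
Then v_2 = N · v_3 = (-2, -1, 0, -4)ᵀ.
Then v_1 = N · v_2 = (1, 1, 0, 2)ᵀ.

Sanity check: (A − (4)·I) v_1 = (0, 0, 0, 0)ᵀ = 0. ✓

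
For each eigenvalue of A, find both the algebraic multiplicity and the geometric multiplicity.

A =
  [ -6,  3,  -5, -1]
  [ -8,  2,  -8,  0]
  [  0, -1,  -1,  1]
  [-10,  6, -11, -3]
λ = -2: alg = 4, geom = 2

Step 1 — factor the characteristic polynomial to read off the algebraic multiplicities:
  χ_A(x) = (x + 2)^4

Step 2 — compute geometric multiplicities via the rank-nullity identity g(λ) = n − rank(A − λI):
  rank(A − (-2)·I) = 2, so dim ker(A − (-2)·I) = n − 2 = 2

Summary:
  λ = -2: algebraic multiplicity = 4, geometric multiplicity = 2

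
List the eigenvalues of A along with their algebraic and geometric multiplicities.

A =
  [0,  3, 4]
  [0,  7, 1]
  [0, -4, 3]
λ = 0: alg = 1, geom = 1; λ = 5: alg = 2, geom = 1

Step 1 — factor the characteristic polynomial to read off the algebraic multiplicities:
  χ_A(x) = x*(x - 5)^2

Step 2 — compute geometric multiplicities via the rank-nullity identity g(λ) = n − rank(A − λI):
  rank(A − (0)·I) = 2, so dim ker(A − (0)·I) = n − 2 = 1
  rank(A − (5)·I) = 2, so dim ker(A − (5)·I) = n − 2 = 1

Summary:
  λ = 0: algebraic multiplicity = 1, geometric multiplicity = 1
  λ = 5: algebraic multiplicity = 2, geometric multiplicity = 1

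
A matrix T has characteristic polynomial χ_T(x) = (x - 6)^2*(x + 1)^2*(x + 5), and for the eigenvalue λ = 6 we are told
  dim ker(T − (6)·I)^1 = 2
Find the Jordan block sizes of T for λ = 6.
Block sizes for λ = 6: [1, 1]

From the dimensions of kernels of powers, the number of Jordan blocks of size at least j is d_j − d_{j−1} where d_j = dim ker(N^j) (with d_0 = 0). Computing the differences gives [2].
The number of blocks of size exactly k is (#blocks of size ≥ k) − (#blocks of size ≥ k + 1), so the partition is: 2 block(s) of size 1.
In nonincreasing order the block sizes are [1, 1].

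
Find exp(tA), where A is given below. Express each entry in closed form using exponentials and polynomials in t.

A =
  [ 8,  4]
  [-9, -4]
e^{tA} =
  [6*t*exp(2*t) + exp(2*t), 4*t*exp(2*t)]
  [-9*t*exp(2*t), -6*t*exp(2*t) + exp(2*t)]

Strategy: write A = P · J · P⁻¹ where J is a Jordan canonical form, so e^{tA} = P · e^{tJ} · P⁻¹, and e^{tJ} can be computed block-by-block.

A has Jordan form
J =
  [2, 1]
  [0, 2]
(up to reordering of blocks).

Per-block formulas:
  For a 2×2 Jordan block J_2(2): exp(t · J_2(2)) = e^(2t)·(I + t·N), where N is the 2×2 nilpotent shift.

After assembling e^{tJ} and conjugating by P, we get:

e^{tA} =
  [6*t*exp(2*t) + exp(2*t), 4*t*exp(2*t)]
  [-9*t*exp(2*t), -6*t*exp(2*t) + exp(2*t)]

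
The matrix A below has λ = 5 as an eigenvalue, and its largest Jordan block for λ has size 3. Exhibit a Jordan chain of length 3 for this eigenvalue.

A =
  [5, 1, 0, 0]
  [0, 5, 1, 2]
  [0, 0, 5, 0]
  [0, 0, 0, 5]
A Jordan chain for λ = 5 of length 3:
v_1 = (1, 0, 0, 0)ᵀ
v_2 = (0, 1, 0, 0)ᵀ
v_3 = (0, 0, 1, 0)ᵀ

Let N = A − (5)·I. We want v_3 with N^3 v_3 = 0 but N^2 v_3 ≠ 0; then v_{j-1} := N · v_j for j = 3, …, 2.

Pick v_3 = (0, 0, 1, 0)ᵀ.
Then v_2 = N · v_3 = (0, 1, 0, 0)ᵀ.
Then v_1 = N · v_2 = (1, 0, 0, 0)ᵀ.

Sanity check: (A − (5)·I) v_1 = (0, 0, 0, 0)ᵀ = 0. ✓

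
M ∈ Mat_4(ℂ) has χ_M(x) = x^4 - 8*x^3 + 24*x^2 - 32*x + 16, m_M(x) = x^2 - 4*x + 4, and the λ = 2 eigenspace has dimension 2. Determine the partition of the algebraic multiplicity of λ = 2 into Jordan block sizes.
Block sizes for λ = 2: [2, 2]

Step 1 — from the characteristic polynomial, algebraic multiplicity of λ = 2 is 4. From dim ker(M − (2)·I) = 2, there are exactly 2 Jordan blocks for λ = 2.
Step 2 — from the minimal polynomial, the factor (x − 2)^2 tells us the largest block for λ = 2 has size 2.
Step 3 — with total size 4, 2 blocks, and largest block 2, the block sizes (in nonincreasing order) are [2, 2].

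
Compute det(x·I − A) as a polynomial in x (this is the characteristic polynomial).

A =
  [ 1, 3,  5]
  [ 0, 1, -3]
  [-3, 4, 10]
x^3 - 12*x^2 + 48*x - 64

Expanding det(x·I − A) (e.g. by cofactor expansion or by noting that A is similar to its Jordan form J, which has the same characteristic polynomial as A) gives
  χ_A(x) = x^3 - 12*x^2 + 48*x - 64
which factors as (x - 4)^3. The eigenvalues (with algebraic multiplicities) are λ = 4 with multiplicity 3.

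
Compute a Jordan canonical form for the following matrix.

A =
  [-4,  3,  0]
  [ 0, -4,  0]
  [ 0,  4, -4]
J_2(-4) ⊕ J_1(-4)

The characteristic polynomial is
  det(x·I − A) = x^3 + 12*x^2 + 48*x + 64 = (x + 4)^3

Eigenvalues and multiplicities (the geometric multiplicity of λ is n − rank(A − λI), which equals the number of Jordan blocks for λ):
  λ = -4: algebraic multiplicity = 3, geometric multiplicity = 2

Determining the block sizes for each eigenvalue:
  λ = -4: 2 blocks summing to 3 forces exactly one block of size 2 and the rest size 1 → block sizes [2, 1]

Assembling the blocks gives a Jordan form
J =
  [-4,  1,  0]
  [ 0, -4,  0]
  [ 0,  0, -4]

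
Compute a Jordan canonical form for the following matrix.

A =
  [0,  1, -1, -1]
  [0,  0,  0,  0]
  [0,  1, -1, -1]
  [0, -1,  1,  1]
J_2(0) ⊕ J_1(0) ⊕ J_1(0)

The characteristic polynomial is
  det(x·I − A) = x^4

Eigenvalues and multiplicities (the geometric multiplicity of λ is n − rank(A − λI), which equals the number of Jordan blocks for λ):
  λ = 0: algebraic multiplicity = 4, geometric multiplicity = 3

Determining the block sizes for each eigenvalue:
  λ = 0: 3 blocks summing to 4 forces exactly one block of size 2 and the rest size 1 → block sizes [2, 1, 1]

Assembling the blocks gives a Jordan form
J =
  [0, 1, 0, 0]
  [0, 0, 0, 0]
  [0, 0, 0, 0]
  [0, 0, 0, 0]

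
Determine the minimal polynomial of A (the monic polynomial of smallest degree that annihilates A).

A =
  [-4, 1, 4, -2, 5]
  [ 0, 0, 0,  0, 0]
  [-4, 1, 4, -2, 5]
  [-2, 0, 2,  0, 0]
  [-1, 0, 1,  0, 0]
x^3

The characteristic polynomial is χ_A(x) = x^5, so the eigenvalues are known. The minimal polynomial is
  m_A(x) = Π_λ (x − λ)^{k_λ}
where k_λ is the size of the *largest* Jordan block for λ (equivalently, the smallest k with (A − λI)^k v = 0 for every generalised eigenvector v of λ).

  λ = 0: largest Jordan block has size 3, contributing (x − 0)^3

So m_A(x) = x^3 = x^3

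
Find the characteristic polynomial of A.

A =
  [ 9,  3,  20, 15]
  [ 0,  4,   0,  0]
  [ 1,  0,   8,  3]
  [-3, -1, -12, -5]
x^4 - 16*x^3 + 96*x^2 - 256*x + 256

Expanding det(x·I − A) (e.g. by cofactor expansion or by noting that A is similar to its Jordan form J, which has the same characteristic polynomial as A) gives
  χ_A(x) = x^4 - 16*x^3 + 96*x^2 - 256*x + 256
which factors as (x - 4)^4. The eigenvalues (with algebraic multiplicities) are λ = 4 with multiplicity 4.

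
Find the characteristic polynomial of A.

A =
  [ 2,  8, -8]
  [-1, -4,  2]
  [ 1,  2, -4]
x^3 + 6*x^2 + 12*x + 8

Expanding det(x·I − A) (e.g. by cofactor expansion or by noting that A is similar to its Jordan form J, which has the same characteristic polynomial as A) gives
  χ_A(x) = x^3 + 6*x^2 + 12*x + 8
which factors as (x + 2)^3. The eigenvalues (with algebraic multiplicities) are λ = -2 with multiplicity 3.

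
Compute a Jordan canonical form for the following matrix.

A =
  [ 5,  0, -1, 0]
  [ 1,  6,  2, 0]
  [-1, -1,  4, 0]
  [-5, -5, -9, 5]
J_3(5) ⊕ J_1(5)

The characteristic polynomial is
  det(x·I − A) = x^4 - 20*x^3 + 150*x^2 - 500*x + 625 = (x - 5)^4

Eigenvalues and multiplicities (the geometric multiplicity of λ is n − rank(A − λI), which equals the number of Jordan blocks for λ):
  λ = 5: algebraic multiplicity = 4, geometric multiplicity = 2

Determining the block sizes for each eigenvalue:
  λ = 5: with am = 4 and gm = 2, the partition is not yet determined (e.g. several partitions of 4 into 2 parts exist). Let N = A − (5)·I. Computing rank(N^1) = 2, rank(N^2) = 1, rank(N^3) = 0; the number of blocks of size ≥ j is rank(N^{j−1}) − rank(N^j), giving [2, 1, 1]. So we have 1 block(s) of size 3, 1 block(s) of size 1 → block sizes [3, 1]

Assembling the blocks gives a Jordan form
J =
  [5, 1, 0, 0]
  [0, 5, 1, 0]
  [0, 0, 5, 0]
  [0, 0, 0, 5]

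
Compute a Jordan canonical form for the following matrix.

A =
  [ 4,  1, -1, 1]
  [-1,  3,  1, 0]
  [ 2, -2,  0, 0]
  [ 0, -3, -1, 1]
J_3(2) ⊕ J_1(2)

The characteristic polynomial is
  det(x·I − A) = x^4 - 8*x^3 + 24*x^2 - 32*x + 16 = (x - 2)^4

Eigenvalues and multiplicities (the geometric multiplicity of λ is n − rank(A − λI), which equals the number of Jordan blocks for λ):
  λ = 2: algebraic multiplicity = 4, geometric multiplicity = 2

Determining the block sizes for each eigenvalue:
  λ = 2: with am = 4 and gm = 2, the partition is not yet determined (e.g. several partitions of 4 into 2 parts exist). Let N = A − (2)·I. Computing rank(N^1) = 2, rank(N^2) = 1, rank(N^3) = 0; the number of blocks of size ≥ j is rank(N^{j−1}) − rank(N^j), giving [2, 1, 1]. So we have 1 block(s) of size 3, 1 block(s) of size 1 → block sizes [3, 1]

Assembling the blocks gives a Jordan form
J =
  [2, 1, 0, 0]
  [0, 2, 1, 0]
  [0, 0, 2, 0]
  [0, 0, 0, 2]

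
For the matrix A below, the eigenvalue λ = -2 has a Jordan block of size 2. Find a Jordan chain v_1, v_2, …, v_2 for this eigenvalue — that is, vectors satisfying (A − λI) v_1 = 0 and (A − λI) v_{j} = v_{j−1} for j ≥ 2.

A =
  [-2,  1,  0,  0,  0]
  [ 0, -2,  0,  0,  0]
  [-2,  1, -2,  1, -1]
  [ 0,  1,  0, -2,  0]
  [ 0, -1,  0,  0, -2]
A Jordan chain for λ = -2 of length 2:
v_1 = (0, 0, -2, 0, 0)ᵀ
v_2 = (1, 0, 0, 0, 0)ᵀ

Let N = A − (-2)·I. We want v_2 with N^2 v_2 = 0 but N^1 v_2 ≠ 0; then v_{j-1} := N · v_j for j = 2, …, 2.

Pick v_2 = (1, 0, 0, 0, 0)ᵀ.
Then v_1 = N · v_2 = (0, 0, -2, 0, 0)ᵀ.

Sanity check: (A − (-2)·I) v_1 = (0, 0, 0, 0, 0)ᵀ = 0. ✓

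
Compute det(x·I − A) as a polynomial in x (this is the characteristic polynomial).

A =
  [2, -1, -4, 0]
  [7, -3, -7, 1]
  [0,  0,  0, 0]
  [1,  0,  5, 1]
x^4

Expanding det(x·I − A) (e.g. by cofactor expansion or by noting that A is similar to its Jordan form J, which has the same characteristic polynomial as A) gives
  χ_A(x) = x^4
which factors as x^4. The eigenvalues (with algebraic multiplicities) are λ = 0 with multiplicity 4.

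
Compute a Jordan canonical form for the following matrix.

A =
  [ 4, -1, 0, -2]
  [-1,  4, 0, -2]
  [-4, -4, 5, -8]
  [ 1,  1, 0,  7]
J_2(5) ⊕ J_1(5) ⊕ J_1(5)

The characteristic polynomial is
  det(x·I − A) = x^4 - 20*x^3 + 150*x^2 - 500*x + 625 = (x - 5)^4

Eigenvalues and multiplicities (the geometric multiplicity of λ is n − rank(A − λI), which equals the number of Jordan blocks for λ):
  λ = 5: algebraic multiplicity = 4, geometric multiplicity = 3

Determining the block sizes for each eigenvalue:
  λ = 5: 3 blocks summing to 4 forces exactly one block of size 2 and the rest size 1 → block sizes [2, 1, 1]

Assembling the blocks gives a Jordan form
J =
  [5, 1, 0, 0]
  [0, 5, 0, 0]
  [0, 0, 5, 0]
  [0, 0, 0, 5]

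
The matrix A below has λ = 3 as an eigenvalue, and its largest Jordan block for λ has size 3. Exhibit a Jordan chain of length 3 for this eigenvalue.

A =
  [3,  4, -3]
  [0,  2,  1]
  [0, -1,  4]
A Jordan chain for λ = 3 of length 3:
v_1 = (-1, 0, 0)ᵀ
v_2 = (4, -1, -1)ᵀ
v_3 = (0, 1, 0)ᵀ

Let N = A − (3)·I. We want v_3 with N^3 v_3 = 0 but N^2 v_3 ≠ 0; then v_{j-1} := N · v_j for j = 3, …, 2.

Pick v_3 = (0, 1, 0)ᵀ.
Then v_2 = N · v_3 = (4, -1, -1)ᵀ.
Then v_1 = N · v_2 = (-1, 0, 0)ᵀ.

Sanity check: (A − (3)·I) v_1 = (0, 0, 0)ᵀ = 0. ✓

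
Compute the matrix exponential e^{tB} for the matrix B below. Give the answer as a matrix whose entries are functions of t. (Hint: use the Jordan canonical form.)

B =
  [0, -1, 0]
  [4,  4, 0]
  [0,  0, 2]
e^{tB} =
  [-2*t*exp(2*t) + exp(2*t), -t*exp(2*t), 0]
  [4*t*exp(2*t), 2*t*exp(2*t) + exp(2*t), 0]
  [0, 0, exp(2*t)]

Strategy: write B = P · J · P⁻¹ where J is a Jordan canonical form, so e^{tB} = P · e^{tJ} · P⁻¹, and e^{tJ} can be computed block-by-block.

B has Jordan form
J =
  [2, 1, 0]
  [0, 2, 0]
  [0, 0, 2]
(up to reordering of blocks).

Per-block formulas:
  For a 1×1 block at λ = 2: exp(t · [2]) = [e^(2t)].
  For a 2×2 Jordan block J_2(2): exp(t · J_2(2)) = e^(2t)·(I + t·N), where N is the 2×2 nilpotent shift.

After assembling e^{tJ} and conjugating by P, we get:

e^{tB} =
  [-2*t*exp(2*t) + exp(2*t), -t*exp(2*t), 0]
  [4*t*exp(2*t), 2*t*exp(2*t) + exp(2*t), 0]
  [0, 0, exp(2*t)]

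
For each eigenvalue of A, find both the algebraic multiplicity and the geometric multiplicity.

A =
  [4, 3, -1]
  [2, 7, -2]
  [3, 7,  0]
λ = 3: alg = 2, geom = 1; λ = 5: alg = 1, geom = 1

Step 1 — factor the characteristic polynomial to read off the algebraic multiplicities:
  χ_A(x) = (x - 5)*(x - 3)^2

Step 2 — compute geometric multiplicities via the rank-nullity identity g(λ) = n − rank(A − λI):
  rank(A − (3)·I) = 2, so dim ker(A − (3)·I) = n − 2 = 1
  rank(A − (5)·I) = 2, so dim ker(A − (5)·I) = n − 2 = 1

Summary:
  λ = 3: algebraic multiplicity = 2, geometric multiplicity = 1
  λ = 5: algebraic multiplicity = 1, geometric multiplicity = 1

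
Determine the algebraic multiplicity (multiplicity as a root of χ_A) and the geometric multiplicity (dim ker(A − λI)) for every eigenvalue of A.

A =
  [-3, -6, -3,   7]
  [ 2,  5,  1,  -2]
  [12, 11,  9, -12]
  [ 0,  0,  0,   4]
λ = 3: alg = 1, geom = 1; λ = 4: alg = 3, geom = 2

Step 1 — factor the characteristic polynomial to read off the algebraic multiplicities:
  χ_A(x) = (x - 4)^3*(x - 3)

Step 2 — compute geometric multiplicities via the rank-nullity identity g(λ) = n − rank(A − λI):
  rank(A − (3)·I) = 3, so dim ker(A − (3)·I) = n − 3 = 1
  rank(A − (4)·I) = 2, so dim ker(A − (4)·I) = n − 2 = 2

Summary:
  λ = 3: algebraic multiplicity = 1, geometric multiplicity = 1
  λ = 4: algebraic multiplicity = 3, geometric multiplicity = 2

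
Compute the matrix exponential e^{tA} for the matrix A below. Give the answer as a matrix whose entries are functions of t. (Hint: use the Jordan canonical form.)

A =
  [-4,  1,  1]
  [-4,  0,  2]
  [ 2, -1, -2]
e^{tA} =
  [t^2*exp(-2*t) - 2*t*exp(-2*t) + exp(-2*t), -t^2*exp(-2*t)/2 + t*exp(-2*t), t*exp(-2*t)]
  [2*t^2*exp(-2*t) - 4*t*exp(-2*t), -t^2*exp(-2*t) + 2*t*exp(-2*t) + exp(-2*t), 2*t*exp(-2*t)]
  [2*t*exp(-2*t), -t*exp(-2*t), exp(-2*t)]

Strategy: write A = P · J · P⁻¹ where J is a Jordan canonical form, so e^{tA} = P · e^{tJ} · P⁻¹, and e^{tJ} can be computed block-by-block.

A has Jordan form
J =
  [-2,  1,  0]
  [ 0, -2,  1]
  [ 0,  0, -2]
(up to reordering of blocks).

Per-block formulas:
  For a 3×3 Jordan block J_3(-2): exp(t · J_3(-2)) = e^(-2t)·(I + t·N + (t^2/2)·N^2), where N is the 3×3 nilpotent shift.

After assembling e^{tJ} and conjugating by P, we get:

e^{tA} =
  [t^2*exp(-2*t) - 2*t*exp(-2*t) + exp(-2*t), -t^2*exp(-2*t)/2 + t*exp(-2*t), t*exp(-2*t)]
  [2*t^2*exp(-2*t) - 4*t*exp(-2*t), -t^2*exp(-2*t) + 2*t*exp(-2*t) + exp(-2*t), 2*t*exp(-2*t)]
  [2*t*exp(-2*t), -t*exp(-2*t), exp(-2*t)]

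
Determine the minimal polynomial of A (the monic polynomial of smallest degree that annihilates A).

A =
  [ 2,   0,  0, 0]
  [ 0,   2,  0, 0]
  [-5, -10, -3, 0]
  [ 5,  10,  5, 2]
x^2 + x - 6

The characteristic polynomial is χ_A(x) = (x - 2)^3*(x + 3), so the eigenvalues are known. The minimal polynomial is
  m_A(x) = Π_λ (x − λ)^{k_λ}
where k_λ is the size of the *largest* Jordan block for λ (equivalently, the smallest k with (A − λI)^k v = 0 for every generalised eigenvector v of λ).

  λ = -3: largest Jordan block has size 1, contributing (x + 3)
  λ = 2: largest Jordan block has size 1, contributing (x − 2)

So m_A(x) = (x - 2)*(x + 3) = x^2 + x - 6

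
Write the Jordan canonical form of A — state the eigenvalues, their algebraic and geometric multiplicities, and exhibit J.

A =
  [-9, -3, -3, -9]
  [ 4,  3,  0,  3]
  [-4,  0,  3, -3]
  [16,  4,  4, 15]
J_2(3) ⊕ J_2(3)

The characteristic polynomial is
  det(x·I − A) = x^4 - 12*x^3 + 54*x^2 - 108*x + 81 = (x - 3)^4

Eigenvalues and multiplicities (the geometric multiplicity of λ is n − rank(A − λI), which equals the number of Jordan blocks for λ):
  λ = 3: algebraic multiplicity = 4, geometric multiplicity = 2

Determining the block sizes for each eigenvalue:
  λ = 3: with am = 4 and gm = 2, the partition is not yet determined (e.g. several partitions of 4 into 2 parts exist). Let N = A − (3)·I. Computing rank(N^1) = 2, rank(N^2) = 0; the number of blocks of size ≥ j is rank(N^{j−1}) − rank(N^j), giving [2, 2]. So we have 2 block(s) of size 2 → block sizes [2, 2]

Assembling the blocks gives a Jordan form
J =
  [3, 1, 0, 0]
  [0, 3, 0, 0]
  [0, 0, 3, 1]
  [0, 0, 0, 3]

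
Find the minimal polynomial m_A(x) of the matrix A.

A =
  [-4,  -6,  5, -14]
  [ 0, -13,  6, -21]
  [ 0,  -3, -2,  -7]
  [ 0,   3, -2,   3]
x^3 + 12*x^2 + 48*x + 64

The characteristic polynomial is χ_A(x) = (x + 4)^4, so the eigenvalues are known. The minimal polynomial is
  m_A(x) = Π_λ (x − λ)^{k_λ}
where k_λ is the size of the *largest* Jordan block for λ (equivalently, the smallest k with (A − λI)^k v = 0 for every generalised eigenvector v of λ).

  λ = -4: largest Jordan block has size 3, contributing (x + 4)^3

So m_A(x) = (x + 4)^3 = x^3 + 12*x^2 + 48*x + 64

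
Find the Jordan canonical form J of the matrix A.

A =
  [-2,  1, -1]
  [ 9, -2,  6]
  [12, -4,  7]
J_3(1)

The characteristic polynomial is
  det(x·I − A) = x^3 - 3*x^2 + 3*x - 1 = (x - 1)^3

Eigenvalues and multiplicities (the geometric multiplicity of λ is n − rank(A − λI), which equals the number of Jordan blocks for λ):
  λ = 1: algebraic multiplicity = 3, geometric multiplicity = 1

Determining the block sizes for each eigenvalue:
  λ = 1: one block (gm = 1), so the single block has size am = 3 → block sizes [3]

Assembling the blocks gives a Jordan form
J =
  [1, 1, 0]
  [0, 1, 1]
  [0, 0, 1]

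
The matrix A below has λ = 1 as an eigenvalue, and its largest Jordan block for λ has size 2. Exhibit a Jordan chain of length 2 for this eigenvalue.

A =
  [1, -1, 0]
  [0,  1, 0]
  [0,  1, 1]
A Jordan chain for λ = 1 of length 2:
v_1 = (-1, 0, 1)ᵀ
v_2 = (0, 1, 0)ᵀ

Let N = A − (1)·I. We want v_2 with N^2 v_2 = 0 but N^1 v_2 ≠ 0; then v_{j-1} := N · v_j for j = 2, …, 2.

Pick v_2 = (0, 1, 0)ᵀ.
Then v_1 = N · v_2 = (-1, 0, 1)ᵀ.

Sanity check: (A − (1)·I) v_1 = (0, 0, 0)ᵀ = 0. ✓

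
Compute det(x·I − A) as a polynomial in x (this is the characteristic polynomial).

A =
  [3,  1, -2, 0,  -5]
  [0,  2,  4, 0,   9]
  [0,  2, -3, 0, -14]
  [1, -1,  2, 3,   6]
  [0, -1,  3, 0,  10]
x^5 - 15*x^4 + 90*x^3 - 270*x^2 + 405*x - 243

Expanding det(x·I − A) (e.g. by cofactor expansion or by noting that A is similar to its Jordan form J, which has the same characteristic polynomial as A) gives
  χ_A(x) = x^5 - 15*x^4 + 90*x^3 - 270*x^2 + 405*x - 243
which factors as (x - 3)^5. The eigenvalues (with algebraic multiplicities) are λ = 3 with multiplicity 5.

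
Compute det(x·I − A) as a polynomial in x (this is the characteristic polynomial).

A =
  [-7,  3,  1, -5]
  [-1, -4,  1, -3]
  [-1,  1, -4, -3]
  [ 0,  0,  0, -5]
x^4 + 20*x^3 + 150*x^2 + 500*x + 625

Expanding det(x·I − A) (e.g. by cofactor expansion or by noting that A is similar to its Jordan form J, which has the same characteristic polynomial as A) gives
  χ_A(x) = x^4 + 20*x^3 + 150*x^2 + 500*x + 625
which factors as (x + 5)^4. The eigenvalues (with algebraic multiplicities) are λ = -5 with multiplicity 4.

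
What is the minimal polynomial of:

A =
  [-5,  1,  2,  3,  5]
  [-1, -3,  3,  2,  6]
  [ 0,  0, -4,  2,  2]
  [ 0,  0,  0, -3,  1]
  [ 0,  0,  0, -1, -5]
x^3 + 12*x^2 + 48*x + 64

The characteristic polynomial is χ_A(x) = (x + 4)^5, so the eigenvalues are known. The minimal polynomial is
  m_A(x) = Π_λ (x − λ)^{k_λ}
where k_λ is the size of the *largest* Jordan block for λ (equivalently, the smallest k with (A − λI)^k v = 0 for every generalised eigenvector v of λ).

  λ = -4: largest Jordan block has size 3, contributing (x + 4)^3

So m_A(x) = (x + 4)^3 = x^3 + 12*x^2 + 48*x + 64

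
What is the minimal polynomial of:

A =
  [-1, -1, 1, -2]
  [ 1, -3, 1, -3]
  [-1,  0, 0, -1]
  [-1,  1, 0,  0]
x^2 + 2*x + 1

The characteristic polynomial is χ_A(x) = (x + 1)^4, so the eigenvalues are known. The minimal polynomial is
  m_A(x) = Π_λ (x − λ)^{k_λ}
where k_λ is the size of the *largest* Jordan block for λ (equivalently, the smallest k with (A − λI)^k v = 0 for every generalised eigenvector v of λ).

  λ = -1: largest Jordan block has size 2, contributing (x + 1)^2

So m_A(x) = (x + 1)^2 = x^2 + 2*x + 1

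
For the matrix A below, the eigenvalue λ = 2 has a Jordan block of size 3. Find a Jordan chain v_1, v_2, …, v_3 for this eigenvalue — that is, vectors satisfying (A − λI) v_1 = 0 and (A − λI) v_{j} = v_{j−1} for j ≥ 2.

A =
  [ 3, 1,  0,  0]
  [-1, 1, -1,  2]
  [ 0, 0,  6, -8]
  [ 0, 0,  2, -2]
A Jordan chain for λ = 2 of length 3:
v_1 = (-1, 1, 0, 0)ᵀ
v_2 = (0, -1, 4, 2)ᵀ
v_3 = (0, 0, 1, 0)ᵀ

Let N = A − (2)·I. We want v_3 with N^3 v_3 = 0 but N^2 v_3 ≠ 0; then v_{j-1} := N · v_j for j = 3, …, 2.

Pick v_3 = (0, 0, 1, 0)ᵀ.
Then v_2 = N · v_3 = (0, -1, 4, 2)ᵀ.
Then v_1 = N · v_2 = (-1, 1, 0, 0)ᵀ.

Sanity check: (A − (2)·I) v_1 = (0, 0, 0, 0)ᵀ = 0. ✓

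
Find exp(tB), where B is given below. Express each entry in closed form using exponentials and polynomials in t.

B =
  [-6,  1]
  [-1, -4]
e^{tB} =
  [-t*exp(-5*t) + exp(-5*t), t*exp(-5*t)]
  [-t*exp(-5*t), t*exp(-5*t) + exp(-5*t)]

Strategy: write B = P · J · P⁻¹ where J is a Jordan canonical form, so e^{tB} = P · e^{tJ} · P⁻¹, and e^{tJ} can be computed block-by-block.

B has Jordan form
J =
  [-5,  1]
  [ 0, -5]
(up to reordering of blocks).

Per-block formulas:
  For a 2×2 Jordan block J_2(-5): exp(t · J_2(-5)) = e^(-5t)·(I + t·N), where N is the 2×2 nilpotent shift.

After assembling e^{tJ} and conjugating by P, we get:

e^{tB} =
  [-t*exp(-5*t) + exp(-5*t), t*exp(-5*t)]
  [-t*exp(-5*t), t*exp(-5*t) + exp(-5*t)]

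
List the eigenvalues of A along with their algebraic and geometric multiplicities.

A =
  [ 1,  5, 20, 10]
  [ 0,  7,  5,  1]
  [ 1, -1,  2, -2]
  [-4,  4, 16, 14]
λ = 6: alg = 4, geom = 2

Step 1 — factor the characteristic polynomial to read off the algebraic multiplicities:
  χ_A(x) = (x - 6)^4

Step 2 — compute geometric multiplicities via the rank-nullity identity g(λ) = n − rank(A − λI):
  rank(A − (6)·I) = 2, so dim ker(A − (6)·I) = n − 2 = 2

Summary:
  λ = 6: algebraic multiplicity = 4, geometric multiplicity = 2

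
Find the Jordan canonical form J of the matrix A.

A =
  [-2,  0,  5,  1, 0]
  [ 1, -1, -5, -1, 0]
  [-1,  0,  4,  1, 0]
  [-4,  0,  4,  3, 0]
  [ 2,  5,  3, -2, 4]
J_1(-1) ⊕ J_1(-1) ⊕ J_2(3) ⊕ J_1(4)

The characteristic polynomial is
  det(x·I − A) = x^5 - 8*x^4 + 14*x^3 + 20*x^2 - 39*x - 36 = (x - 4)*(x - 3)^2*(x + 1)^2

Eigenvalues and multiplicities (the geometric multiplicity of λ is n − rank(A − λI), which equals the number of Jordan blocks for λ):
  λ = -1: algebraic multiplicity = 2, geometric multiplicity = 2
  λ = 3: algebraic multiplicity = 2, geometric multiplicity = 1
  λ = 4: algebraic multiplicity = 1, geometric multiplicity = 1

Determining the block sizes for each eigenvalue:
  λ = -1: gm = am = 2, so every block has size 1 → block sizes [1, 1]
  λ = 3: one block (gm = 1), so the single block has size am = 2 → block sizes [2]
  λ = 4: one block (gm = 1), so the single block has size am = 1 → block sizes [1]

Assembling the blocks gives a Jordan form
J =
  [-1,  0, 0, 0, 0]
  [ 0, -1, 0, 0, 0]
  [ 0,  0, 3, 1, 0]
  [ 0,  0, 0, 3, 0]
  [ 0,  0, 0, 0, 4]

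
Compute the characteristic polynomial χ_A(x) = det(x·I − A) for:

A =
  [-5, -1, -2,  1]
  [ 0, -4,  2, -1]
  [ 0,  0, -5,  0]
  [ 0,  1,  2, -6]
x^4 + 20*x^3 + 150*x^2 + 500*x + 625

Expanding det(x·I − A) (e.g. by cofactor expansion or by noting that A is similar to its Jordan form J, which has the same characteristic polynomial as A) gives
  χ_A(x) = x^4 + 20*x^3 + 150*x^2 + 500*x + 625
which factors as (x + 5)^4. The eigenvalues (with algebraic multiplicities) are λ = -5 with multiplicity 4.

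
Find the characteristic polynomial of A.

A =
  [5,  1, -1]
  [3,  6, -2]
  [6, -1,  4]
x^3 - 15*x^2 + 75*x - 125

Expanding det(x·I − A) (e.g. by cofactor expansion or by noting that A is similar to its Jordan form J, which has the same characteristic polynomial as A) gives
  χ_A(x) = x^3 - 15*x^2 + 75*x - 125
which factors as (x - 5)^3. The eigenvalues (with algebraic multiplicities) are λ = 5 with multiplicity 3.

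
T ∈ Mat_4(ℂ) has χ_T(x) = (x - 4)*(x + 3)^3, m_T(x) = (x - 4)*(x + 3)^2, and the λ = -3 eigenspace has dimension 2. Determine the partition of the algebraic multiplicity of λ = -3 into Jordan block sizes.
Block sizes for λ = -3: [2, 1]

Step 1 — from the characteristic polynomial, algebraic multiplicity of λ = -3 is 3. From dim ker(T − (-3)·I) = 2, there are exactly 2 Jordan blocks for λ = -3.
Step 2 — from the minimal polynomial, the factor (x + 3)^2 tells us the largest block for λ = -3 has size 2.
Step 3 — with total size 3, 2 blocks, and largest block 2, the block sizes (in nonincreasing order) are [2, 1].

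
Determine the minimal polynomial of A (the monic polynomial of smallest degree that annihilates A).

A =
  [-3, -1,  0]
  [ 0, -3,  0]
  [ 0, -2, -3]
x^2 + 6*x + 9

The characteristic polynomial is χ_A(x) = (x + 3)^3, so the eigenvalues are known. The minimal polynomial is
  m_A(x) = Π_λ (x − λ)^{k_λ}
where k_λ is the size of the *largest* Jordan block for λ (equivalently, the smallest k with (A − λI)^k v = 0 for every generalised eigenvector v of λ).

  λ = -3: largest Jordan block has size 2, contributing (x + 3)^2

So m_A(x) = (x + 3)^2 = x^2 + 6*x + 9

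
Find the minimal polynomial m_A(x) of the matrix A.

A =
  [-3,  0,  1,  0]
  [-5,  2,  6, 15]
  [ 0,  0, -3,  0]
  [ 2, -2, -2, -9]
x^3 + 10*x^2 + 33*x + 36

The characteristic polynomial is χ_A(x) = (x + 3)^3*(x + 4), so the eigenvalues are known. The minimal polynomial is
  m_A(x) = Π_λ (x − λ)^{k_λ}
where k_λ is the size of the *largest* Jordan block for λ (equivalently, the smallest k with (A − λI)^k v = 0 for every generalised eigenvector v of λ).

  λ = -4: largest Jordan block has size 1, contributing (x + 4)
  λ = -3: largest Jordan block has size 2, contributing (x + 3)^2

So m_A(x) = (x + 3)^2*(x + 4) = x^3 + 10*x^2 + 33*x + 36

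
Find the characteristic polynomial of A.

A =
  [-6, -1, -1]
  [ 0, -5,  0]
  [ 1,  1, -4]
x^3 + 15*x^2 + 75*x + 125

Expanding det(x·I − A) (e.g. by cofactor expansion or by noting that A is similar to its Jordan form J, which has the same characteristic polynomial as A) gives
  χ_A(x) = x^3 + 15*x^2 + 75*x + 125
which factors as (x + 5)^3. The eigenvalues (with algebraic multiplicities) are λ = -5 with multiplicity 3.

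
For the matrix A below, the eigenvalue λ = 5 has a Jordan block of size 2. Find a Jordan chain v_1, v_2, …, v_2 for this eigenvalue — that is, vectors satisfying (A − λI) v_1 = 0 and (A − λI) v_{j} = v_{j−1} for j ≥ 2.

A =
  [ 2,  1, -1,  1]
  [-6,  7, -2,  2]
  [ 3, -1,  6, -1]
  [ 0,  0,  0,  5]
A Jordan chain for λ = 5 of length 2:
v_1 = (-3, -6, 3, 0)ᵀ
v_2 = (1, 0, 0, 0)ᵀ

Let N = A − (5)·I. We want v_2 with N^2 v_2 = 0 but N^1 v_2 ≠ 0; then v_{j-1} := N · v_j for j = 2, …, 2.

Pick v_2 = (1, 0, 0, 0)ᵀ.
Then v_1 = N · v_2 = (-3, -6, 3, 0)ᵀ.

Sanity check: (A − (5)·I) v_1 = (0, 0, 0, 0)ᵀ = 0. ✓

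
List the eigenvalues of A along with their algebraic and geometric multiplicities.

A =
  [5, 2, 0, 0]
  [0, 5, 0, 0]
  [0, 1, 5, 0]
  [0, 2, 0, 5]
λ = 5: alg = 4, geom = 3

Step 1 — factor the characteristic polynomial to read off the algebraic multiplicities:
  χ_A(x) = (x - 5)^4

Step 2 — compute geometric multiplicities via the rank-nullity identity g(λ) = n − rank(A − λI):
  rank(A − (5)·I) = 1, so dim ker(A − (5)·I) = n − 1 = 3

Summary:
  λ = 5: algebraic multiplicity = 4, geometric multiplicity = 3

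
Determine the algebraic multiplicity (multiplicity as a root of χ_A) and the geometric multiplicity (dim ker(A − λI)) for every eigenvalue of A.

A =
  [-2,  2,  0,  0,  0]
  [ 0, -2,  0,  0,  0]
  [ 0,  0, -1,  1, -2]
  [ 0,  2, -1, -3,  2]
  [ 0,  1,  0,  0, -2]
λ = -2: alg = 5, geom = 3

Step 1 — factor the characteristic polynomial to read off the algebraic multiplicities:
  χ_A(x) = (x + 2)^5

Step 2 — compute geometric multiplicities via the rank-nullity identity g(λ) = n − rank(A − λI):
  rank(A − (-2)·I) = 2, so dim ker(A − (-2)·I) = n − 2 = 3

Summary:
  λ = -2: algebraic multiplicity = 5, geometric multiplicity = 3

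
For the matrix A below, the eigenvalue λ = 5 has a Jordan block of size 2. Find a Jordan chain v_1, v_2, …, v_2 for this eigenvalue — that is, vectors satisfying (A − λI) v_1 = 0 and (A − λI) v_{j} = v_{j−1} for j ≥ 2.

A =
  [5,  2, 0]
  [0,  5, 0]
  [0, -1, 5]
A Jordan chain for λ = 5 of length 2:
v_1 = (2, 0, -1)ᵀ
v_2 = (0, 1, 0)ᵀ

Let N = A − (5)·I. We want v_2 with N^2 v_2 = 0 but N^1 v_2 ≠ 0; then v_{j-1} := N · v_j for j = 2, …, 2.

Pick v_2 = (0, 1, 0)ᵀ.
Then v_1 = N · v_2 = (2, 0, -1)ᵀ.

Sanity check: (A − (5)·I) v_1 = (0, 0, 0)ᵀ = 0. ✓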